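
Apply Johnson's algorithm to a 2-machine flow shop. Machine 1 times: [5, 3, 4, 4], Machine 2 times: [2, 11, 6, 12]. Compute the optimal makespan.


Apply Johnson's rule:
  Group 1 (a <= b): [(2, 3, 11), (3, 4, 6), (4, 4, 12)]
  Group 2 (a > b): [(1, 5, 2)]
Optimal job order: [2, 3, 4, 1]
Schedule:
  Job 2: M1 done at 3, M2 done at 14
  Job 3: M1 done at 7, M2 done at 20
  Job 4: M1 done at 11, M2 done at 32
  Job 1: M1 done at 16, M2 done at 34
Makespan = 34

34


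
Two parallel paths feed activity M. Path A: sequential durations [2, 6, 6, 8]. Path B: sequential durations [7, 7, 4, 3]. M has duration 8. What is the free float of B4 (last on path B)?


ES(B4) = sum of predecessors on chain B = 18
EF(B4) = ES + duration = 18 + 3 = 21
Successor of B4 is M. ES(M) = max(sum(A), sum(B)) = max(22, 21) = 22
Free float = ES(successor) - EF(current) = 22 - 21 = 1

1


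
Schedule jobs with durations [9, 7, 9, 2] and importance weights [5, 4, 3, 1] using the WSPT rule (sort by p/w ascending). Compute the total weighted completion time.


Compute p/w ratios and sort ascending (WSPT): [(7, 4), (9, 5), (2, 1), (9, 3)]
Compute weighted completion times:
  Job (p=7,w=4): C=7, w*C=4*7=28
  Job (p=9,w=5): C=16, w*C=5*16=80
  Job (p=2,w=1): C=18, w*C=1*18=18
  Job (p=9,w=3): C=27, w*C=3*27=81
Total weighted completion time = 207

207


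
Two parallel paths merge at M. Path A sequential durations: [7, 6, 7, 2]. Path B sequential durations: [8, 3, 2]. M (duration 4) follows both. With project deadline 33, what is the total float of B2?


Forward pass: ES(B2) = sum of predecessors on chain B = 8
EF = ES + duration = 8 + 3 = 11
Backward pass: LF(M) = deadline = 33; LS(M) = 33 - 4 = 29
LF(B2) = LS(M) - sum(successors on chain B) = 29 - 2 = 27
LS = LF - duration = 27 - 3 = 24
Total float = LS - ES = 24 - 8 = 16

16


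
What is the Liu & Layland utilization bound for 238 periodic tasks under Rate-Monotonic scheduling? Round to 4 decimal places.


Compute 2^(1/238) = 1.0029166282
Subtract 1: 1.0029166282 - 1 = 0.0029166282
Multiply by n: 238 * 0.0029166282 = 0.6941575116
Round to 4 dp: 0.6942

0.6942


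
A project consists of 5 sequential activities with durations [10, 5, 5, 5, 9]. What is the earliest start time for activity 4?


Activity 4 starts after activities 1 through 3 complete.
Predecessor durations: [10, 5, 5]
ES = 10 + 5 + 5 = 20

20


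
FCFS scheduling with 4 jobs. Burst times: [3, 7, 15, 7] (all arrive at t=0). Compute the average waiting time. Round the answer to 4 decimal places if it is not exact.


FCFS order (as given): [3, 7, 15, 7]
Waiting times:
  Job 1: wait = 0
  Job 2: wait = 3
  Job 3: wait = 10
  Job 4: wait = 25
Sum of waiting times = 38
Average waiting time = 38/4 = 9.5

9.5


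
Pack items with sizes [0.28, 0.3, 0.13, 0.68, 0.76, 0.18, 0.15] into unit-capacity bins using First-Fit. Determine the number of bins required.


Place items sequentially using First-Fit:
  Item 0.28 -> new Bin 1
  Item 0.3 -> Bin 1 (now 0.58)
  Item 0.13 -> Bin 1 (now 0.71)
  Item 0.68 -> new Bin 2
  Item 0.76 -> new Bin 3
  Item 0.18 -> Bin 1 (now 0.89)
  Item 0.15 -> Bin 2 (now 0.83)
Total bins used = 3

3


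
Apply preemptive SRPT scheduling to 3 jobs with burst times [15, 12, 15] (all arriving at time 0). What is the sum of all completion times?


Since all jobs arrive at t=0, SRPT equals SPT ordering.
SPT order: [12, 15, 15]
Completion times:
  Job 1: p=12, C=12
  Job 2: p=15, C=27
  Job 3: p=15, C=42
Total completion time = 12 + 27 + 42 = 81

81


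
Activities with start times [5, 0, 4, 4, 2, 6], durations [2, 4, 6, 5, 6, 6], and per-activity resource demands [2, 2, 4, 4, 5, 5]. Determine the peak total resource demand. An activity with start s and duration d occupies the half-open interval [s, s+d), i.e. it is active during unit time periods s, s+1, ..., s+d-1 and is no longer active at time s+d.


Each activity i is active on [start_i, start_i + duration_i).
Compute total resource usage per time slot:
  t=0: active resources = [2], total = 2
  t=1: active resources = [2], total = 2
  t=2: active resources = [2, 5], total = 7
  t=3: active resources = [2, 5], total = 7
  t=4: active resources = [4, 4, 5], total = 13
  t=5: active resources = [2, 4, 4, 5], total = 15
  t=6: active resources = [2, 4, 4, 5, 5], total = 20
  t=7: active resources = [4, 4, 5, 5], total = 18
  t=8: active resources = [4, 4, 5], total = 13
  t=9: active resources = [4, 5], total = 9
  t=10: active resources = [5], total = 5
  t=11: active resources = [5], total = 5
Peak resource demand = 20

20


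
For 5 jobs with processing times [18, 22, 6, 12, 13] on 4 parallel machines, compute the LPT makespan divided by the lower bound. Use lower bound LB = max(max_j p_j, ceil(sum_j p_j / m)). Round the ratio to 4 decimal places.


LPT order: [22, 18, 13, 12, 6]
Machine loads after assignment: [22, 18, 13, 18]
LPT makespan = 22
Lower bound = max(max_job, ceil(total/4)) = max(22, 18) = 22
Ratio = 22 / 22 = 1.0

1.0


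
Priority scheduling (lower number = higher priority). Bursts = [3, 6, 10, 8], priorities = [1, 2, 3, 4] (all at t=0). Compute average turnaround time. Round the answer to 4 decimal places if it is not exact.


Sort by priority (ascending = highest first):
Order: [(1, 3), (2, 6), (3, 10), (4, 8)]
Completion times:
  Priority 1, burst=3, C=3
  Priority 2, burst=6, C=9
  Priority 3, burst=10, C=19
  Priority 4, burst=8, C=27
Average turnaround = 58/4 = 14.5

14.5


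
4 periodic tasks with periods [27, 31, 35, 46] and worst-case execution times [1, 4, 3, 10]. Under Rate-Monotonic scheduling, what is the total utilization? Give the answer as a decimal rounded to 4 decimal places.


Compute individual utilizations (exact fractions):
  Task 1: C/T = 1/27 (approx. 0.037)
  Task 2: C/T = 4/31 (approx. 0.129)
  Task 3: C/T = 3/35 (approx. 0.0857)
  Task 4: C/T = 10/46 = 5/23 (approx. 0.2174)
Total utilization U = 1/27 + 4/31 + 3/35 + 5/23 = 316123/673785
Rounded to 4 decimal places: U = 0.4692
RM (Liu & Layland) bound for 4 tasks = 0.756828; compare with U = 316123/673785 (approx. 0.469175)
U <= bound, so schedulable by RM sufficient condition.

0.4692


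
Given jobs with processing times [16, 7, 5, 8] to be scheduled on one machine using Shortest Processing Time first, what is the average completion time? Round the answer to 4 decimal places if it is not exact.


Sort jobs by processing time (SPT order): [5, 7, 8, 16]
Compute completion times sequentially:
  Job 1: processing = 5, completes at 5
  Job 2: processing = 7, completes at 12
  Job 3: processing = 8, completes at 20
  Job 4: processing = 16, completes at 36
Sum of completion times = 73
Average completion time = 73/4 = 18.25

18.25


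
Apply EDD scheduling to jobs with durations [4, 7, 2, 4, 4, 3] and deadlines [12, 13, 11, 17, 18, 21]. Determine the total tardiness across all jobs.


Sort by due date (EDD order): [(2, 11), (4, 12), (7, 13), (4, 17), (4, 18), (3, 21)]
Compute completion times and tardiness:
  Job 1: p=2, d=11, C=2, tardiness=max(0,2-11)=0
  Job 2: p=4, d=12, C=6, tardiness=max(0,6-12)=0
  Job 3: p=7, d=13, C=13, tardiness=max(0,13-13)=0
  Job 4: p=4, d=17, C=17, tardiness=max(0,17-17)=0
  Job 5: p=4, d=18, C=21, tardiness=max(0,21-18)=3
  Job 6: p=3, d=21, C=24, tardiness=max(0,24-21)=3
Total tardiness = 6

6


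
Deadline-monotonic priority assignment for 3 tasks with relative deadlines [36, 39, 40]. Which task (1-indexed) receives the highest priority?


Sort tasks by relative deadline (ascending):
  Task 1: deadline = 36
  Task 2: deadline = 39
  Task 3: deadline = 40
Priority order (highest first): [1, 2, 3]
Highest priority task = 1

1


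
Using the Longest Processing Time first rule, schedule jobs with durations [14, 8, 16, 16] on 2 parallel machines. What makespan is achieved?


Sort jobs in decreasing order (LPT): [16, 16, 14, 8]
Assign each job to the least loaded machine:
  Machine 1: jobs [16, 14], load = 30
  Machine 2: jobs [16, 8], load = 24
Makespan = max load = 30

30


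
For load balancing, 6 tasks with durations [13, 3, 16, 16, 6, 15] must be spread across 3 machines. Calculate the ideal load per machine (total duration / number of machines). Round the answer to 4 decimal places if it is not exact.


Total processing time = 13 + 3 + 16 + 16 + 6 + 15 = 69
Number of machines = 3
Ideal balanced load = 69 / 3 = 23.0

23.0


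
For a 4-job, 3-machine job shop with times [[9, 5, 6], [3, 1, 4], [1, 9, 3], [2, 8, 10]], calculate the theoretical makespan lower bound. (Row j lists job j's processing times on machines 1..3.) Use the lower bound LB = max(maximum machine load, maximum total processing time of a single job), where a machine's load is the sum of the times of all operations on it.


Machine loads:
  Machine 1: 9 + 3 + 1 + 2 = 15
  Machine 2: 5 + 1 + 9 + 8 = 23
  Machine 3: 6 + 4 + 3 + 10 = 23
Max machine load = 23
Job totals:
  Job 1: 20
  Job 2: 8
  Job 3: 13
  Job 4: 20
Max job total = 20
Lower bound = max(23, 20) = 23

23


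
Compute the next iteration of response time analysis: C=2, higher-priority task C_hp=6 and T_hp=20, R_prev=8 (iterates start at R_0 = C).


R_next = C + ceil(R_prev / T_hp) * C_hp
ceil(8 / 20) = ceil(0.4) = 1
Interference = 1 * 6 = 6
R_next = 2 + 6 = 8
R_next = R_prev, so the iteration has converged (response time = 8).

8


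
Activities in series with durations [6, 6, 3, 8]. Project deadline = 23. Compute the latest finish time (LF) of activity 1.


LF(activity 1) = deadline - sum of successor durations
Successors: activities 2 through 4 with durations [6, 3, 8]
Sum of successor durations = 17
LF = 23 - 17 = 6

6


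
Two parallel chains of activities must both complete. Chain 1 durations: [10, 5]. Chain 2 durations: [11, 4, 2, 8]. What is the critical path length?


Path A total = 10 + 5 = 15
Path B total = 11 + 4 + 2 + 8 = 25
Critical path = longest path = max(15, 25) = 25

25


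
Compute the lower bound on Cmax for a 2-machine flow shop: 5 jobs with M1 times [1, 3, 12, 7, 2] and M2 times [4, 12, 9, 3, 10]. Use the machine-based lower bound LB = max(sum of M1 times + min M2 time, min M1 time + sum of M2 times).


LB1 = sum(M1 times) + min(M2 times) = 25 + 3 = 28
LB2 = min(M1 times) + sum(M2 times) = 1 + 38 = 39
Lower bound = max(LB1, LB2) = max(28, 39) = 39

39


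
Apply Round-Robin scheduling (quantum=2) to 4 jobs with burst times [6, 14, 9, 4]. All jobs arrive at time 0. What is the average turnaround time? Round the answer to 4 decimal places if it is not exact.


Time quantum = 2
Execution trace:
  J1 runs 2 units, time = 2
  J2 runs 2 units, time = 4
  J3 runs 2 units, time = 6
  J4 runs 2 units, time = 8
  J1 runs 2 units, time = 10
  J2 runs 2 units, time = 12
  J3 runs 2 units, time = 14
  J4 runs 2 units, time = 16
  J1 runs 2 units, time = 18
  J2 runs 2 units, time = 20
  J3 runs 2 units, time = 22
  J2 runs 2 units, time = 24
  J3 runs 2 units, time = 26
  J2 runs 2 units, time = 28
  J3 runs 1 units, time = 29
  J2 runs 2 units, time = 31
  J2 runs 2 units, time = 33
Finish times: [18, 33, 29, 16]
Average turnaround = 96/4 = 24.0

24.0


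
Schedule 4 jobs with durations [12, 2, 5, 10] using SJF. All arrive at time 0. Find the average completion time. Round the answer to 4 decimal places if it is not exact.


SJF order (ascending): [2, 5, 10, 12]
Completion times:
  Job 1: burst=2, C=2
  Job 2: burst=5, C=7
  Job 3: burst=10, C=17
  Job 4: burst=12, C=29
Average completion = 55/4 = 13.75

13.75


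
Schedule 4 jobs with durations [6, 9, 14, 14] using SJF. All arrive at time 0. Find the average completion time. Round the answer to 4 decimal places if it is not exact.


SJF order (ascending): [6, 9, 14, 14]
Completion times:
  Job 1: burst=6, C=6
  Job 2: burst=9, C=15
  Job 3: burst=14, C=29
  Job 4: burst=14, C=43
Average completion = 93/4 = 23.25

23.25


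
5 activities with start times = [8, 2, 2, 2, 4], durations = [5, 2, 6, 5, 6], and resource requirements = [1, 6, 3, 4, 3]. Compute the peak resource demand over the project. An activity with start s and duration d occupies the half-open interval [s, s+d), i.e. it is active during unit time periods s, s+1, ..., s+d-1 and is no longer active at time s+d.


Each activity i is active on [start_i, start_i + duration_i).
Compute total resource usage per time slot:
  t=0: active resources = [], total = 0
  t=1: active resources = [], total = 0
  t=2: active resources = [6, 3, 4], total = 13
  t=3: active resources = [6, 3, 4], total = 13
  t=4: active resources = [3, 4, 3], total = 10
  t=5: active resources = [3, 4, 3], total = 10
  t=6: active resources = [3, 4, 3], total = 10
  t=7: active resources = [3, 3], total = 6
  t=8: active resources = [1, 3], total = 4
  t=9: active resources = [1, 3], total = 4
  t=10: active resources = [1], total = 1
  t=11: active resources = [1], total = 1
  t=12: active resources = [1], total = 1
Peak resource demand = 13

13


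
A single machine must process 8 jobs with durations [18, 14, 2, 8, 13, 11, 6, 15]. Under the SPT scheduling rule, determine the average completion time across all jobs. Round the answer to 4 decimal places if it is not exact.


Sort jobs by processing time (SPT order): [2, 6, 8, 11, 13, 14, 15, 18]
Compute completion times sequentially:
  Job 1: processing = 2, completes at 2
  Job 2: processing = 6, completes at 8
  Job 3: processing = 8, completes at 16
  Job 4: processing = 11, completes at 27
  Job 5: processing = 13, completes at 40
  Job 6: processing = 14, completes at 54
  Job 7: processing = 15, completes at 69
  Job 8: processing = 18, completes at 87
Sum of completion times = 303
Average completion time = 303/8 = 37.875

37.875


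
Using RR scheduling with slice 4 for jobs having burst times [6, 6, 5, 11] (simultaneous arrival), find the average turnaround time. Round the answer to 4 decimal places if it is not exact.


Time quantum = 4
Execution trace:
  J1 runs 4 units, time = 4
  J2 runs 4 units, time = 8
  J3 runs 4 units, time = 12
  J4 runs 4 units, time = 16
  J1 runs 2 units, time = 18
  J2 runs 2 units, time = 20
  J3 runs 1 units, time = 21
  J4 runs 4 units, time = 25
  J4 runs 3 units, time = 28
Finish times: [18, 20, 21, 28]
Average turnaround = 87/4 = 21.75

21.75


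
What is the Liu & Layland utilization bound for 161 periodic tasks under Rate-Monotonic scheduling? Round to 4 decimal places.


Compute 2^(1/161) = 1.0043145429
Subtract 1: 1.0043145429 - 1 = 0.0043145429
Multiply by n: 161 * 0.0043145429 = 0.6946414069
Round to 4 dp: 0.6946

0.6946


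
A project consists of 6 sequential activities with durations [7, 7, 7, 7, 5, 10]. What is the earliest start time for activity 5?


Activity 5 starts after activities 1 through 4 complete.
Predecessor durations: [7, 7, 7, 7]
ES = 7 + 7 + 7 + 7 = 28

28


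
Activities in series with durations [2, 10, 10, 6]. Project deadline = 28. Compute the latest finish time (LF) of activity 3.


LF(activity 3) = deadline - sum of successor durations
Successors: activities 4 through 4 with durations [6]
Sum of successor durations = 6
LF = 28 - 6 = 22

22


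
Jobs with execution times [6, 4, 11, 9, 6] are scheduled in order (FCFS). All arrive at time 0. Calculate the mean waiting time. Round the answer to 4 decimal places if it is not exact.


FCFS order (as given): [6, 4, 11, 9, 6]
Waiting times:
  Job 1: wait = 0
  Job 2: wait = 6
  Job 3: wait = 10
  Job 4: wait = 21
  Job 5: wait = 30
Sum of waiting times = 67
Average waiting time = 67/5 = 13.4

13.4


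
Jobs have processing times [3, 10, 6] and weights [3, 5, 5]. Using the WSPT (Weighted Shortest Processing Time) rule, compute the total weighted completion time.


Compute p/w ratios and sort ascending (WSPT): [(3, 3), (6, 5), (10, 5)]
Compute weighted completion times:
  Job (p=3,w=3): C=3, w*C=3*3=9
  Job (p=6,w=5): C=9, w*C=5*9=45
  Job (p=10,w=5): C=19, w*C=5*19=95
Total weighted completion time = 149

149


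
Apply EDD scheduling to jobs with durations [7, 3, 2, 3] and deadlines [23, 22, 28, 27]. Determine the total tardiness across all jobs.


Sort by due date (EDD order): [(3, 22), (7, 23), (3, 27), (2, 28)]
Compute completion times and tardiness:
  Job 1: p=3, d=22, C=3, tardiness=max(0,3-22)=0
  Job 2: p=7, d=23, C=10, tardiness=max(0,10-23)=0
  Job 3: p=3, d=27, C=13, tardiness=max(0,13-27)=0
  Job 4: p=2, d=28, C=15, tardiness=max(0,15-28)=0
Total tardiness = 0

0


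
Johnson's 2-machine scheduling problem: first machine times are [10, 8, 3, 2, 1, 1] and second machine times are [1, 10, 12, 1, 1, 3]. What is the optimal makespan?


Apply Johnson's rule:
  Group 1 (a <= b): [(5, 1, 1), (6, 1, 3), (3, 3, 12), (2, 8, 10)]
  Group 2 (a > b): [(1, 10, 1), (4, 2, 1)]
Optimal job order: [5, 6, 3, 2, 1, 4]
Schedule:
  Job 5: M1 done at 1, M2 done at 2
  Job 6: M1 done at 2, M2 done at 5
  Job 3: M1 done at 5, M2 done at 17
  Job 2: M1 done at 13, M2 done at 27
  Job 1: M1 done at 23, M2 done at 28
  Job 4: M1 done at 25, M2 done at 29
Makespan = 29

29


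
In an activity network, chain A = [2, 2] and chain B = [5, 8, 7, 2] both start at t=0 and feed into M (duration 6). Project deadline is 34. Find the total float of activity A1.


Forward pass: ES(A1) = sum of predecessors on chain A = 0
EF = ES + duration = 0 + 2 = 2
Backward pass: LF(M) = deadline = 34; LS(M) = 34 - 6 = 28
LF(A1) = LS(M) - sum(successors on chain A) = 28 - 2 = 26
LS = LF - duration = 26 - 2 = 24
Total float = LS - ES = 24 - 0 = 24

24


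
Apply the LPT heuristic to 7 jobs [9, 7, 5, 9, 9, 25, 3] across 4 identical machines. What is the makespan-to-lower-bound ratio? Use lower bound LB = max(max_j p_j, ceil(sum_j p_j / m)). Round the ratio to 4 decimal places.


LPT order: [25, 9, 9, 9, 7, 5, 3]
Machine loads after assignment: [25, 16, 14, 12]
LPT makespan = 25
Lower bound = max(max_job, ceil(total/4)) = max(25, 17) = 25
Ratio = 25 / 25 = 1.0

1.0


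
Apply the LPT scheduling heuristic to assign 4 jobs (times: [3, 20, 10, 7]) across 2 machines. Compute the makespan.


Sort jobs in decreasing order (LPT): [20, 10, 7, 3]
Assign each job to the least loaded machine:
  Machine 1: jobs [20], load = 20
  Machine 2: jobs [10, 7, 3], load = 20
Makespan = max load = 20

20


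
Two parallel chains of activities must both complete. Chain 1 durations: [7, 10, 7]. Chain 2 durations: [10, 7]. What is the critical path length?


Path A total = 7 + 10 + 7 = 24
Path B total = 10 + 7 = 17
Critical path = longest path = max(24, 17) = 24

24


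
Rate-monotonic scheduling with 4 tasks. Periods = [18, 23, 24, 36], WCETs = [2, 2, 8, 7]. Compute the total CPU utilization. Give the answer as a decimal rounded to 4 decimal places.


Compute individual utilizations (exact fractions):
  Task 1: C/T = 2/18 = 1/9 (approx. 0.1111)
  Task 2: C/T = 2/23 (approx. 0.087)
  Task 3: C/T = 8/24 = 1/3 (approx. 0.3333)
  Task 4: C/T = 7/36 (approx. 0.1944)
Total utilization U = 1/9 + 2/23 + 1/3 + 7/36 = 601/828
Rounded to 4 decimal places: U = 0.7258
RM (Liu & Layland) bound for 4 tasks = 0.756828; compare with U = 601/828 (approx. 0.725845)
U <= bound, so schedulable by RM sufficient condition.

0.7258


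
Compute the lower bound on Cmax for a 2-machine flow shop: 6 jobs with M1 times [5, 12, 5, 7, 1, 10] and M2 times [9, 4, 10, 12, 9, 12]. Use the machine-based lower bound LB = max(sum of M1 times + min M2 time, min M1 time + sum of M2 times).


LB1 = sum(M1 times) + min(M2 times) = 40 + 4 = 44
LB2 = min(M1 times) + sum(M2 times) = 1 + 56 = 57
Lower bound = max(LB1, LB2) = max(44, 57) = 57

57


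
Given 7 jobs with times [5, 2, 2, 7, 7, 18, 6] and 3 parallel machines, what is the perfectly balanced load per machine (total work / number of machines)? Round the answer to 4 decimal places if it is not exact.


Total processing time = 5 + 2 + 2 + 7 + 7 + 18 + 6 = 47
Number of machines = 3
Ideal balanced load = 47 / 3 = 15.6667

15.6667


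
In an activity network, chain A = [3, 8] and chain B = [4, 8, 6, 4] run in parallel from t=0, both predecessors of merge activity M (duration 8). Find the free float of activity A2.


ES(A2) = sum of predecessors on chain A = 3
EF(A2) = ES + duration = 3 + 8 = 11
Successor of A2 is M. ES(M) = max(sum(A), sum(B)) = max(11, 22) = 22
Free float = ES(successor) - EF(current) = 22 - 11 = 11

11


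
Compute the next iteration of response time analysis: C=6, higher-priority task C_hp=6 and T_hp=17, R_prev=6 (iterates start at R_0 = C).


R_next = C + ceil(R_prev / T_hp) * C_hp
ceil(6 / 17) = ceil(0.3529) = 1
Interference = 1 * 6 = 6
R_next = 6 + 6 = 12

12


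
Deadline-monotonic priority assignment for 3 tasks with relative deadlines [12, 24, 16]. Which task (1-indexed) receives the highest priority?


Sort tasks by relative deadline (ascending):
  Task 1: deadline = 12
  Task 3: deadline = 16
  Task 2: deadline = 24
Priority order (highest first): [1, 3, 2]
Highest priority task = 1

1


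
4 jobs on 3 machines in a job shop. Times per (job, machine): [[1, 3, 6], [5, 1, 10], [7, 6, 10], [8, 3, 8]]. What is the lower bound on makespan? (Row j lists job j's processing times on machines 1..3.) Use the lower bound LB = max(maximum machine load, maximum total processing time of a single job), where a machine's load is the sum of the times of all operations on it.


Machine loads:
  Machine 1: 1 + 5 + 7 + 8 = 21
  Machine 2: 3 + 1 + 6 + 3 = 13
  Machine 3: 6 + 10 + 10 + 8 = 34
Max machine load = 34
Job totals:
  Job 1: 10
  Job 2: 16
  Job 3: 23
  Job 4: 19
Max job total = 23
Lower bound = max(34, 23) = 34

34


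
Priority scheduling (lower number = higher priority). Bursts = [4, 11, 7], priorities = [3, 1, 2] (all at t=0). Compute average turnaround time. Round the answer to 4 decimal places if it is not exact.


Sort by priority (ascending = highest first):
Order: [(1, 11), (2, 7), (3, 4)]
Completion times:
  Priority 1, burst=11, C=11
  Priority 2, burst=7, C=18
  Priority 3, burst=4, C=22
Average turnaround = 51/3 = 17.0

17.0


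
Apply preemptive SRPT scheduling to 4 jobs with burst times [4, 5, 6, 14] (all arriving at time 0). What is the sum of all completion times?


Since all jobs arrive at t=0, SRPT equals SPT ordering.
SPT order: [4, 5, 6, 14]
Completion times:
  Job 1: p=4, C=4
  Job 2: p=5, C=9
  Job 3: p=6, C=15
  Job 4: p=14, C=29
Total completion time = 4 + 9 + 15 + 29 = 57

57


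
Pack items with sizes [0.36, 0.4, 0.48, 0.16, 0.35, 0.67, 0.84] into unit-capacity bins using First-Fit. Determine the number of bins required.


Place items sequentially using First-Fit:
  Item 0.36 -> new Bin 1
  Item 0.4 -> Bin 1 (now 0.76)
  Item 0.48 -> new Bin 2
  Item 0.16 -> Bin 1 (now 0.92)
  Item 0.35 -> Bin 2 (now 0.83)
  Item 0.67 -> new Bin 3
  Item 0.84 -> new Bin 4
Total bins used = 4

4


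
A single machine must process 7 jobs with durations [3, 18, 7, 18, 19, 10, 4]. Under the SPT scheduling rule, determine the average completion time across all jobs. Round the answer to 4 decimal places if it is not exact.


Sort jobs by processing time (SPT order): [3, 4, 7, 10, 18, 18, 19]
Compute completion times sequentially:
  Job 1: processing = 3, completes at 3
  Job 2: processing = 4, completes at 7
  Job 3: processing = 7, completes at 14
  Job 4: processing = 10, completes at 24
  Job 5: processing = 18, completes at 42
  Job 6: processing = 18, completes at 60
  Job 7: processing = 19, completes at 79
Sum of completion times = 229
Average completion time = 229/7 = 32.7143

32.7143


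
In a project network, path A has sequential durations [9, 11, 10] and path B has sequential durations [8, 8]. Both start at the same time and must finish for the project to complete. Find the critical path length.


Path A total = 9 + 11 + 10 = 30
Path B total = 8 + 8 = 16
Critical path = longest path = max(30, 16) = 30

30


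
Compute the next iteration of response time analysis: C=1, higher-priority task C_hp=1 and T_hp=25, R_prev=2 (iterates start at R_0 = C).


R_next = C + ceil(R_prev / T_hp) * C_hp
ceil(2 / 25) = ceil(0.08) = 1
Interference = 1 * 1 = 1
R_next = 1 + 1 = 2
R_next = R_prev, so the iteration has converged (response time = 2).

2


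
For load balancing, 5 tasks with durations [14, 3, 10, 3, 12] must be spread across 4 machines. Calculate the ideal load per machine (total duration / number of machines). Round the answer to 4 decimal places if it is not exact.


Total processing time = 14 + 3 + 10 + 3 + 12 = 42
Number of machines = 4
Ideal balanced load = 42 / 4 = 10.5

10.5


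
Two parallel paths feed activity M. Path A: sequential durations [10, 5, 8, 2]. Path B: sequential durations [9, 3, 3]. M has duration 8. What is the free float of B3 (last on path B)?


ES(B3) = sum of predecessors on chain B = 12
EF(B3) = ES + duration = 12 + 3 = 15
Successor of B3 is M. ES(M) = max(sum(A), sum(B)) = max(25, 15) = 25
Free float = ES(successor) - EF(current) = 25 - 15 = 10

10


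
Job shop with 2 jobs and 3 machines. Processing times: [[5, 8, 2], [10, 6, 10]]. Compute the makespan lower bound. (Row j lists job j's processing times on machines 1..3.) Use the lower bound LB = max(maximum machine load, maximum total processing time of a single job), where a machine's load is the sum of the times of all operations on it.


Machine loads:
  Machine 1: 5 + 10 = 15
  Machine 2: 8 + 6 = 14
  Machine 3: 2 + 10 = 12
Max machine load = 15
Job totals:
  Job 1: 15
  Job 2: 26
Max job total = 26
Lower bound = max(15, 26) = 26

26


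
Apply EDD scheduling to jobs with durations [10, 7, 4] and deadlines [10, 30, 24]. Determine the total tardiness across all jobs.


Sort by due date (EDD order): [(10, 10), (4, 24), (7, 30)]
Compute completion times and tardiness:
  Job 1: p=10, d=10, C=10, tardiness=max(0,10-10)=0
  Job 2: p=4, d=24, C=14, tardiness=max(0,14-24)=0
  Job 3: p=7, d=30, C=21, tardiness=max(0,21-30)=0
Total tardiness = 0

0


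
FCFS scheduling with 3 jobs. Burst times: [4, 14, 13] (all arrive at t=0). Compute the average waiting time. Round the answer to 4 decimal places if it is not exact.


FCFS order (as given): [4, 14, 13]
Waiting times:
  Job 1: wait = 0
  Job 2: wait = 4
  Job 3: wait = 18
Sum of waiting times = 22
Average waiting time = 22/3 = 7.3333

7.3333


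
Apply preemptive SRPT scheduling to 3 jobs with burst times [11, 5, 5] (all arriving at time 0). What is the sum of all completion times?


Since all jobs arrive at t=0, SRPT equals SPT ordering.
SPT order: [5, 5, 11]
Completion times:
  Job 1: p=5, C=5
  Job 2: p=5, C=10
  Job 3: p=11, C=21
Total completion time = 5 + 10 + 21 = 36

36


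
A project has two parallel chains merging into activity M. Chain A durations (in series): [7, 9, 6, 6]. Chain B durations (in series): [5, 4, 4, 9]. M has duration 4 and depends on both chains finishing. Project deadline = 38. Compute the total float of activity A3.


Forward pass: ES(A3) = sum of predecessors on chain A = 16
EF = ES + duration = 16 + 6 = 22
Backward pass: LF(M) = deadline = 38; LS(M) = 38 - 4 = 34
LF(A3) = LS(M) - sum(successors on chain A) = 34 - 6 = 28
LS = LF - duration = 28 - 6 = 22
Total float = LS - ES = 22 - 16 = 6

6


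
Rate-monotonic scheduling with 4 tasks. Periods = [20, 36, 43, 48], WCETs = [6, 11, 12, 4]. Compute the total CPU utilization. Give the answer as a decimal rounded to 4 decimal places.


Compute individual utilizations (exact fractions):
  Task 1: C/T = 6/20 = 3/10 (approx. 0.3)
  Task 2: C/T = 11/36 (approx. 0.3056)
  Task 3: C/T = 12/43 (approx. 0.2791)
  Task 4: C/T = 4/48 = 1/12 (approx. 0.0833)
Total utilization U = 3/10 + 11/36 + 12/43 + 1/12 = 1873/1935
Rounded to 4 decimal places: U = 0.9680
RM (Liu & Layland) bound for 4 tasks = 0.756828; compare with U = 1873/1935 (approx. 0.967959)
bound < U <= 1, so the RM sufficient condition is not met (inconclusive; an exact test such as response-time analysis is needed).

0.9680


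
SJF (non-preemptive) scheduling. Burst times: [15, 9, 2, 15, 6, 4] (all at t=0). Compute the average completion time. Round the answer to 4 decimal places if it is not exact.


SJF order (ascending): [2, 4, 6, 9, 15, 15]
Completion times:
  Job 1: burst=2, C=2
  Job 2: burst=4, C=6
  Job 3: burst=6, C=12
  Job 4: burst=9, C=21
  Job 5: burst=15, C=36
  Job 6: burst=15, C=51
Average completion = 128/6 = 21.3333

21.3333


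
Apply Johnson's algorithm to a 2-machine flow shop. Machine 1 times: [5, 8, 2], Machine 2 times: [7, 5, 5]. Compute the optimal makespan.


Apply Johnson's rule:
  Group 1 (a <= b): [(3, 2, 5), (1, 5, 7)]
  Group 2 (a > b): [(2, 8, 5)]
Optimal job order: [3, 1, 2]
Schedule:
  Job 3: M1 done at 2, M2 done at 7
  Job 1: M1 done at 7, M2 done at 14
  Job 2: M1 done at 15, M2 done at 20
Makespan = 20

20


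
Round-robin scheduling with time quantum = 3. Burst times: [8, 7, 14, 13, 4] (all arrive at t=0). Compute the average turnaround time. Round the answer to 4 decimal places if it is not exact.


Time quantum = 3
Execution trace:
  J1 runs 3 units, time = 3
  J2 runs 3 units, time = 6
  J3 runs 3 units, time = 9
  J4 runs 3 units, time = 12
  J5 runs 3 units, time = 15
  J1 runs 3 units, time = 18
  J2 runs 3 units, time = 21
  J3 runs 3 units, time = 24
  J4 runs 3 units, time = 27
  J5 runs 1 units, time = 28
  J1 runs 2 units, time = 30
  J2 runs 1 units, time = 31
  J3 runs 3 units, time = 34
  J4 runs 3 units, time = 37
  J3 runs 3 units, time = 40
  J4 runs 3 units, time = 43
  J3 runs 2 units, time = 45
  J4 runs 1 units, time = 46
Finish times: [30, 31, 45, 46, 28]
Average turnaround = 180/5 = 36.0

36.0


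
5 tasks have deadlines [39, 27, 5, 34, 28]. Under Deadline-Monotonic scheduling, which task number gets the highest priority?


Sort tasks by relative deadline (ascending):
  Task 3: deadline = 5
  Task 2: deadline = 27
  Task 5: deadline = 28
  Task 4: deadline = 34
  Task 1: deadline = 39
Priority order (highest first): [3, 2, 5, 4, 1]
Highest priority task = 3

3


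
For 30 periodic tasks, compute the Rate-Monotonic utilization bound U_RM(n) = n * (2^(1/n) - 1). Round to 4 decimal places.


Compute 2^(1/30) = 1.0233738920
Subtract 1: 1.0233738920 - 1 = 0.0233738920
Multiply by n: 30 * 0.0233738920 = 0.7012167600
Round to 4 dp: 0.7012

0.7012


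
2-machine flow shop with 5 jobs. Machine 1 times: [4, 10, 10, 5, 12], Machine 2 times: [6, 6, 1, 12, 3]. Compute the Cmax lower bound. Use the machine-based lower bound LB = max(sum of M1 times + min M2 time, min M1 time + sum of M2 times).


LB1 = sum(M1 times) + min(M2 times) = 41 + 1 = 42
LB2 = min(M1 times) + sum(M2 times) = 4 + 28 = 32
Lower bound = max(LB1, LB2) = max(42, 32) = 42

42


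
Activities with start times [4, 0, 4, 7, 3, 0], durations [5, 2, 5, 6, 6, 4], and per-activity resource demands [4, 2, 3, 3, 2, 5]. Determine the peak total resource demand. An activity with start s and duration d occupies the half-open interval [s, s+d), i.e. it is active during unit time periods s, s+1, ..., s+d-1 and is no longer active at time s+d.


Each activity i is active on [start_i, start_i + duration_i).
Compute total resource usage per time slot:
  t=0: active resources = [2, 5], total = 7
  t=1: active resources = [2, 5], total = 7
  t=2: active resources = [5], total = 5
  t=3: active resources = [2, 5], total = 7
  t=4: active resources = [4, 3, 2], total = 9
  t=5: active resources = [4, 3, 2], total = 9
  t=6: active resources = [4, 3, 2], total = 9
  t=7: active resources = [4, 3, 3, 2], total = 12
  t=8: active resources = [4, 3, 3, 2], total = 12
  t=9: active resources = [3], total = 3
  t=10: active resources = [3], total = 3
  t=11: active resources = [3], total = 3
  t=12: active resources = [3], total = 3
Peak resource demand = 12

12


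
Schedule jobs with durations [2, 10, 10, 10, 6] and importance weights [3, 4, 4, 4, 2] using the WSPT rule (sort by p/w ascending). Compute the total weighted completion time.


Compute p/w ratios and sort ascending (WSPT): [(2, 3), (10, 4), (10, 4), (10, 4), (6, 2)]
Compute weighted completion times:
  Job (p=2,w=3): C=2, w*C=3*2=6
  Job (p=10,w=4): C=12, w*C=4*12=48
  Job (p=10,w=4): C=22, w*C=4*22=88
  Job (p=10,w=4): C=32, w*C=4*32=128
  Job (p=6,w=2): C=38, w*C=2*38=76
Total weighted completion time = 346

346


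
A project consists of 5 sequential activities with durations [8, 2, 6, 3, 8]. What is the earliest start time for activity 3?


Activity 3 starts after activities 1 through 2 complete.
Predecessor durations: [8, 2]
ES = 8 + 2 = 10

10


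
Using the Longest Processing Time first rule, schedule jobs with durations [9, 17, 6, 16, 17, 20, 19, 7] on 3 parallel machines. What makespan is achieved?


Sort jobs in decreasing order (LPT): [20, 19, 17, 17, 16, 9, 7, 6]
Assign each job to the least loaded machine:
  Machine 1: jobs [20, 9, 7], load = 36
  Machine 2: jobs [19, 16], load = 35
  Machine 3: jobs [17, 17, 6], load = 40
Makespan = max load = 40

40


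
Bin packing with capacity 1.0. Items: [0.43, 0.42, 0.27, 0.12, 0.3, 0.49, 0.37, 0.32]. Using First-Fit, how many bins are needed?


Place items sequentially using First-Fit:
  Item 0.43 -> new Bin 1
  Item 0.42 -> Bin 1 (now 0.85)
  Item 0.27 -> new Bin 2
  Item 0.12 -> Bin 1 (now 0.97)
  Item 0.3 -> Bin 2 (now 0.57)
  Item 0.49 -> new Bin 3
  Item 0.37 -> Bin 2 (now 0.94)
  Item 0.32 -> Bin 3 (now 0.81)
Total bins used = 3

3


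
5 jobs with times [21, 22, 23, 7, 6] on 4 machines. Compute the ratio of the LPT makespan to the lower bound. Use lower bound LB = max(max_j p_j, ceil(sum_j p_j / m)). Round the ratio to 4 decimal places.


LPT order: [23, 22, 21, 7, 6]
Machine loads after assignment: [23, 22, 21, 13]
LPT makespan = 23
Lower bound = max(max_job, ceil(total/4)) = max(23, 20) = 23
Ratio = 23 / 23 = 1.0

1.0


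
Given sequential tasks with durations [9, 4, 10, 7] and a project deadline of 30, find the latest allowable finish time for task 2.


LF(activity 2) = deadline - sum of successor durations
Successors: activities 3 through 4 with durations [10, 7]
Sum of successor durations = 17
LF = 30 - 17 = 13

13


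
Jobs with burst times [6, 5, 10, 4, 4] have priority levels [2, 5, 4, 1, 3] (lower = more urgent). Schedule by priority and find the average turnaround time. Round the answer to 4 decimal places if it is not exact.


Sort by priority (ascending = highest first):
Order: [(1, 4), (2, 6), (3, 4), (4, 10), (5, 5)]
Completion times:
  Priority 1, burst=4, C=4
  Priority 2, burst=6, C=10
  Priority 3, burst=4, C=14
  Priority 4, burst=10, C=24
  Priority 5, burst=5, C=29
Average turnaround = 81/5 = 16.2

16.2


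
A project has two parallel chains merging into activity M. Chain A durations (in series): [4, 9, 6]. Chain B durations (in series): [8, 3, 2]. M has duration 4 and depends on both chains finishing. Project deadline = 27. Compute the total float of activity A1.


Forward pass: ES(A1) = sum of predecessors on chain A = 0
EF = ES + duration = 0 + 4 = 4
Backward pass: LF(M) = deadline = 27; LS(M) = 27 - 4 = 23
LF(A1) = LS(M) - sum(successors on chain A) = 23 - 15 = 8
LS = LF - duration = 8 - 4 = 4
Total float = LS - ES = 4 - 0 = 4

4


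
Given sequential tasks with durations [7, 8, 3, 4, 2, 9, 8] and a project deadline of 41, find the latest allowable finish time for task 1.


LF(activity 1) = deadline - sum of successor durations
Successors: activities 2 through 7 with durations [8, 3, 4, 2, 9, 8]
Sum of successor durations = 34
LF = 41 - 34 = 7

7


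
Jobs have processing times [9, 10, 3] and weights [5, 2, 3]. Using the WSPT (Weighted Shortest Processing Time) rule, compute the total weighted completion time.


Compute p/w ratios and sort ascending (WSPT): [(3, 3), (9, 5), (10, 2)]
Compute weighted completion times:
  Job (p=3,w=3): C=3, w*C=3*3=9
  Job (p=9,w=5): C=12, w*C=5*12=60
  Job (p=10,w=2): C=22, w*C=2*22=44
Total weighted completion time = 113

113


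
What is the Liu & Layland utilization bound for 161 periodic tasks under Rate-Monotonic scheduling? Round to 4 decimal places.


Compute 2^(1/161) = 1.0043145429
Subtract 1: 1.0043145429 - 1 = 0.0043145429
Multiply by n: 161 * 0.0043145429 = 0.6946414069
Round to 4 dp: 0.6946

0.6946


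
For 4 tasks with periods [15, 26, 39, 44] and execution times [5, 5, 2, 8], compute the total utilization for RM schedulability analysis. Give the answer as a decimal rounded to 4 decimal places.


Compute individual utilizations (exact fractions):
  Task 1: C/T = 5/15 = 1/3 (approx. 0.3333)
  Task 2: C/T = 5/26 (approx. 0.1923)
  Task 3: C/T = 2/39 (approx. 0.0513)
  Task 4: C/T = 8/44 = 2/11 (approx. 0.1818)
Total utilization U = 1/3 + 5/26 + 2/39 + 2/11 = 217/286
Rounded to 4 decimal places: U = 0.7587
RM (Liu & Layland) bound for 4 tasks = 0.756828; compare with U = 217/286 (approx. 0.758741)
bound < U <= 1, so the RM sufficient condition is not met (inconclusive; an exact test such as response-time analysis is needed).

0.7587


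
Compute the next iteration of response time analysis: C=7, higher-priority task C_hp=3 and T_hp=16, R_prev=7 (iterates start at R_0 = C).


R_next = C + ceil(R_prev / T_hp) * C_hp
ceil(7 / 16) = ceil(0.4375) = 1
Interference = 1 * 3 = 3
R_next = 7 + 3 = 10

10


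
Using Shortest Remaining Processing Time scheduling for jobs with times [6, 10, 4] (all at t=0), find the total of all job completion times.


Since all jobs arrive at t=0, SRPT equals SPT ordering.
SPT order: [4, 6, 10]
Completion times:
  Job 1: p=4, C=4
  Job 2: p=6, C=10
  Job 3: p=10, C=20
Total completion time = 4 + 10 + 20 = 34

34


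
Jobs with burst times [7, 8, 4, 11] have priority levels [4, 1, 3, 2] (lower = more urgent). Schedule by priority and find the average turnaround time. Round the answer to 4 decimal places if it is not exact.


Sort by priority (ascending = highest first):
Order: [(1, 8), (2, 11), (3, 4), (4, 7)]
Completion times:
  Priority 1, burst=8, C=8
  Priority 2, burst=11, C=19
  Priority 3, burst=4, C=23
  Priority 4, burst=7, C=30
Average turnaround = 80/4 = 20.0

20.0


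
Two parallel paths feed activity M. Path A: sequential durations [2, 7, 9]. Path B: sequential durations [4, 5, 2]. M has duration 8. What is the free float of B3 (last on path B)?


ES(B3) = sum of predecessors on chain B = 9
EF(B3) = ES + duration = 9 + 2 = 11
Successor of B3 is M. ES(M) = max(sum(A), sum(B)) = max(18, 11) = 18
Free float = ES(successor) - EF(current) = 18 - 11 = 7

7


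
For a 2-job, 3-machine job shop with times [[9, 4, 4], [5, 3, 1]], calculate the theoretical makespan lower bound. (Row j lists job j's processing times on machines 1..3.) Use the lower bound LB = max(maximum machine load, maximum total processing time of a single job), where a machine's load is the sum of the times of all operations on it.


Machine loads:
  Machine 1: 9 + 5 = 14
  Machine 2: 4 + 3 = 7
  Machine 3: 4 + 1 = 5
Max machine load = 14
Job totals:
  Job 1: 17
  Job 2: 9
Max job total = 17
Lower bound = max(14, 17) = 17

17


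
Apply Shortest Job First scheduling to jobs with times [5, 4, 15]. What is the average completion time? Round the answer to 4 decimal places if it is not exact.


SJF order (ascending): [4, 5, 15]
Completion times:
  Job 1: burst=4, C=4
  Job 2: burst=5, C=9
  Job 3: burst=15, C=24
Average completion = 37/3 = 12.3333

12.3333


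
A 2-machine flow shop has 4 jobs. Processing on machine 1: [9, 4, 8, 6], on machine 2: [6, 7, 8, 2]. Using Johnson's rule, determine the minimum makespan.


Apply Johnson's rule:
  Group 1 (a <= b): [(2, 4, 7), (3, 8, 8)]
  Group 2 (a > b): [(1, 9, 6), (4, 6, 2)]
Optimal job order: [2, 3, 1, 4]
Schedule:
  Job 2: M1 done at 4, M2 done at 11
  Job 3: M1 done at 12, M2 done at 20
  Job 1: M1 done at 21, M2 done at 27
  Job 4: M1 done at 27, M2 done at 29
Makespan = 29

29


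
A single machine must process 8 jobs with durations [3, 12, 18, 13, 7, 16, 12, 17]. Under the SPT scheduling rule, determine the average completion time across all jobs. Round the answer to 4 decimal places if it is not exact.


Sort jobs by processing time (SPT order): [3, 7, 12, 12, 13, 16, 17, 18]
Compute completion times sequentially:
  Job 1: processing = 3, completes at 3
  Job 2: processing = 7, completes at 10
  Job 3: processing = 12, completes at 22
  Job 4: processing = 12, completes at 34
  Job 5: processing = 13, completes at 47
  Job 6: processing = 16, completes at 63
  Job 7: processing = 17, completes at 80
  Job 8: processing = 18, completes at 98
Sum of completion times = 357
Average completion time = 357/8 = 44.625

44.625
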